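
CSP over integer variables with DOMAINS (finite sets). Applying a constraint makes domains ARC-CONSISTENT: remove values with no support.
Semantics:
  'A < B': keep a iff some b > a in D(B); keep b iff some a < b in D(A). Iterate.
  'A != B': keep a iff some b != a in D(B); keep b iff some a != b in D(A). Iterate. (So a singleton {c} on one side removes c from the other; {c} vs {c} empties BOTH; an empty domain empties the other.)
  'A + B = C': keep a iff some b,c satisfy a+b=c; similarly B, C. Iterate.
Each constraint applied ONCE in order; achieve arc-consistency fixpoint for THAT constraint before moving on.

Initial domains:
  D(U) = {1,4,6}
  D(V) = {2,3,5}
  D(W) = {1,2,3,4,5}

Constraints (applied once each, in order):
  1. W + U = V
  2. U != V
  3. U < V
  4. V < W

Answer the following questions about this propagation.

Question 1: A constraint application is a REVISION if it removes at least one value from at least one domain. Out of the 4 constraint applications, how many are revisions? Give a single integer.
Answer: 2

Derivation:
Constraint 1 (W + U = V) on D(W)={1,2,3,4,5} D(U)={1,4,6} D(V)={2,3,5}: W {1,2,3,4,5}->{1,2,4}; U {1,4,6}->{1,4} => REVISION
Constraint 2 (U != V) on D(U)={1,4} D(V)={2,3,5}: no change => not a revision
Constraint 3 (U < V) on D(U)={1,4} D(V)={2,3,5}: no change => not a revision
Constraint 4 (V < W) on D(V)={2,3,5} D(W)={1,2,4}: V {2,3,5}->{2,3}; W {1,2,4}->{4} => REVISION
Total revisions = 2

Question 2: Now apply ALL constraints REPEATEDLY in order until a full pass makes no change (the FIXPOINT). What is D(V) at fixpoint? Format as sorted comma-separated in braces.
Answer: {}

Derivation:
pass 0 (initial): D(V)={2,3,5}
pass 1: U {1,4,6}->{1,4}; V {2,3,5}->{2,3}; W {1,2,3,4,5}->{4}
pass 2: U {1,4}->{}; V {2,3}->{}; W {4}->{}
pass 3: no change
Fixpoint after 3 passes: D(V) = {}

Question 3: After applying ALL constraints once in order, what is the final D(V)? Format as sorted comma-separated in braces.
Answer: {2,3}

Derivation:
Constraint 1 (W + U = V) on D(W)={1,2,3,4,5} D(U)={1,4,6} D(V)={2,3,5}: W {1,2,3,4,5}->{1,2,4}; U {1,4,6}->{1,4}
Constraint 2 (U != V) on D(U)={1,4} D(V)={2,3,5}: no change
Constraint 3 (U < V) on D(U)={1,4} D(V)={2,3,5}: no change
Constraint 4 (V < W) on D(V)={2,3,5} D(W)={1,2,4}: V {2,3,5}->{2,3}; W {1,2,4}->{4}
So after all 4 constraints: D(V) = {2,3}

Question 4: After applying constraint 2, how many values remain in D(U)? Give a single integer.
Constraint 1 (W + U = V) on D(W)={1,2,3,4,5} D(U)={1,4,6} D(V)={2,3,5}: W {1,2,3,4,5}->{1,2,4}; U {1,4,6}->{1,4}
Constraint 2 (U != V) on D(U)={1,4} D(V)={2,3,5}: no change
So after constraint 2: D(U)={1,4}, size = 2

Answer: 2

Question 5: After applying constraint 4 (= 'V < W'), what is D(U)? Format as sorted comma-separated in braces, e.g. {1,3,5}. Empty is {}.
Answer: {1,4}

Derivation:
Constraint 1 (W + U = V) on D(W)={1,2,3,4,5} D(U)={1,4,6} D(V)={2,3,5}: W {1,2,3,4,5}->{1,2,4}; U {1,4,6}->{1,4}
Constraint 2 (U != V) on D(U)={1,4} D(V)={2,3,5}: no change
Constraint 3 (U < V) on D(U)={1,4} D(V)={2,3,5}: no change
Constraint 4 (V < W) on D(V)={2,3,5} D(W)={1,2,4}: V {2,3,5}->{2,3}; W {1,2,4}->{4}
So after constraint 4: D(U) = {1,4}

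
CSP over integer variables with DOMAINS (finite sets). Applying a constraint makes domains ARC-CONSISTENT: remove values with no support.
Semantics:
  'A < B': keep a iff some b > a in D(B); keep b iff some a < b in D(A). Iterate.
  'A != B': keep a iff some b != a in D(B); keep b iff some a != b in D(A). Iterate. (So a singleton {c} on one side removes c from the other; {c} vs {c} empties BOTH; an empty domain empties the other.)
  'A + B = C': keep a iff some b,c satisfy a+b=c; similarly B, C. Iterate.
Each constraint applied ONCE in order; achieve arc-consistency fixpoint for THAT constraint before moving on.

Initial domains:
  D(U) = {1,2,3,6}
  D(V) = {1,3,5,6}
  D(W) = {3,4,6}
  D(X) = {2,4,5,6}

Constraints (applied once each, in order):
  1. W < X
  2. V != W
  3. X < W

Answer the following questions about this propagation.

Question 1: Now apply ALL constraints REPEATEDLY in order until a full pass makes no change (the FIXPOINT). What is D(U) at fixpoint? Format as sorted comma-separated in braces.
Answer: {1,2,3,6}

Derivation:
pass 0 (initial): D(U)={1,2,3,6}
pass 1: W {3,4,6}->{}; X {2,4,5,6}->{}
pass 2: V {1,3,5,6}->{}
pass 3: no change
Fixpoint after 3 passes: D(U) = {1,2,3,6}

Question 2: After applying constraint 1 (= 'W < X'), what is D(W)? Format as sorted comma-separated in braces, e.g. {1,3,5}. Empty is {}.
Constraint 1 (W < X) on D(W)={3,4,6} D(X)={2,4,5,6}: W {3,4,6}->{3,4}; X {2,4,5,6}->{4,5,6}
So after constraint 1: D(W) = {3,4}

Answer: {3,4}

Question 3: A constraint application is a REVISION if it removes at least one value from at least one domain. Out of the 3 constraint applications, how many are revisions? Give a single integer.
Answer: 2

Derivation:
Constraint 1 (W < X) on D(W)={3,4,6} D(X)={2,4,5,6}: W {3,4,6}->{3,4}; X {2,4,5,6}->{4,5,6} => REVISION
Constraint 2 (V != W) on D(V)={1,3,5,6} D(W)={3,4}: no change => not a revision
Constraint 3 (X < W) on D(X)={4,5,6} D(W)={3,4}: X {4,5,6}->{}; W {3,4}->{} => REVISION
Total revisions = 2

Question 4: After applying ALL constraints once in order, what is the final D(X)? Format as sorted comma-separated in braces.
Constraint 1 (W < X) on D(W)={3,4,6} D(X)={2,4,5,6}: W {3,4,6}->{3,4}; X {2,4,5,6}->{4,5,6}
Constraint 2 (V != W) on D(V)={1,3,5,6} D(W)={3,4}: no change
Constraint 3 (X < W) on D(X)={4,5,6} D(W)={3,4}: X {4,5,6}->{}; W {3,4}->{}
So after all 3 constraints: D(X) = {}

Answer: {}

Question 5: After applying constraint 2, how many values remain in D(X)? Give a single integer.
Constraint 1 (W < X) on D(W)={3,4,6} D(X)={2,4,5,6}: W {3,4,6}->{3,4}; X {2,4,5,6}->{4,5,6}
Constraint 2 (V != W) on D(V)={1,3,5,6} D(W)={3,4}: no change
So after constraint 2: D(X)={4,5,6}, size = 3

Answer: 3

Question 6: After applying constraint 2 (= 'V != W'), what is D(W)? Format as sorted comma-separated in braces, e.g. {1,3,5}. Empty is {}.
Constraint 1 (W < X) on D(W)={3,4,6} D(X)={2,4,5,6}: W {3,4,6}->{3,4}; X {2,4,5,6}->{4,5,6}
Constraint 2 (V != W) on D(V)={1,3,5,6} D(W)={3,4}: no change
So after constraint 2: D(W) = {3,4}

Answer: {3,4}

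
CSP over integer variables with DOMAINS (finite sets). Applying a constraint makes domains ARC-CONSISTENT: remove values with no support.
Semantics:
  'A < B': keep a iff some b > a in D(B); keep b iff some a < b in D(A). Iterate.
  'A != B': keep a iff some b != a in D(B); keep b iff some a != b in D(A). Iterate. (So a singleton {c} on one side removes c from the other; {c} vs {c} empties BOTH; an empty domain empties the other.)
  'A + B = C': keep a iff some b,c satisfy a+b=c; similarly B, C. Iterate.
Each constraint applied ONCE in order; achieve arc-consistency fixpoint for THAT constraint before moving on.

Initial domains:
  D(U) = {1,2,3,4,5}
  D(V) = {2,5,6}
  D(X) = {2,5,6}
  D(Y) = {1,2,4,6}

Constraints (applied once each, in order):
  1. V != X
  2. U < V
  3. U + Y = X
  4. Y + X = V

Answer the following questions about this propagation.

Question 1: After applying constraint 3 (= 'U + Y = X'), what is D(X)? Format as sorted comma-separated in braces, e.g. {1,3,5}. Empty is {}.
Constraint 1 (V != X) on D(V)={2,5,6} D(X)={2,5,6}: no change
Constraint 2 (U < V) on D(U)={1,2,3,4,5} D(V)={2,5,6}: no change
Constraint 3 (U + Y = X) on D(U)={1,2,3,4,5} D(Y)={1,2,4,6} D(X)={2,5,6}: Y {1,2,4,6}->{1,2,4}
So after constraint 3: D(X) = {2,5,6}

Answer: {2,5,6}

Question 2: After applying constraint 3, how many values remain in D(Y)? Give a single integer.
Answer: 3

Derivation:
Constraint 1 (V != X) on D(V)={2,5,6} D(X)={2,5,6}: no change
Constraint 2 (U < V) on D(U)={1,2,3,4,5} D(V)={2,5,6}: no change
Constraint 3 (U + Y = X) on D(U)={1,2,3,4,5} D(Y)={1,2,4,6} D(X)={2,5,6}: Y {1,2,4,6}->{1,2,4}
So after constraint 3: D(Y)={1,2,4}, size = 3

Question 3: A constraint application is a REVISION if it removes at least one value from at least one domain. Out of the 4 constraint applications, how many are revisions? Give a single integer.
Answer: 2

Derivation:
Constraint 1 (V != X) on D(V)={2,5,6} D(X)={2,5,6}: no change => not a revision
Constraint 2 (U < V) on D(U)={1,2,3,4,5} D(V)={2,5,6}: no change => not a revision
Constraint 3 (U + Y = X) on D(U)={1,2,3,4,5} D(Y)={1,2,4,6} D(X)={2,5,6}: Y {1,2,4,6}->{1,2,4} => REVISION
Constraint 4 (Y + X = V) on D(Y)={1,2,4} D(X)={2,5,6} D(V)={2,5,6}: Y {1,2,4}->{1,4}; X {2,5,6}->{2,5}; V {2,5,6}->{6} => REVISION
Total revisions = 2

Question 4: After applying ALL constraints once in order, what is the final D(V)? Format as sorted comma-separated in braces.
Constraint 1 (V != X) on D(V)={2,5,6} D(X)={2,5,6}: no change
Constraint 2 (U < V) on D(U)={1,2,3,4,5} D(V)={2,5,6}: no change
Constraint 3 (U + Y = X) on D(U)={1,2,3,4,5} D(Y)={1,2,4,6} D(X)={2,5,6}: Y {1,2,4,6}->{1,2,4}
Constraint 4 (Y + X = V) on D(Y)={1,2,4} D(X)={2,5,6} D(V)={2,5,6}: Y {1,2,4}->{1,4}; X {2,5,6}->{2,5}; V {2,5,6}->{6}
So after all 4 constraints: D(V) = {6}

Answer: {6}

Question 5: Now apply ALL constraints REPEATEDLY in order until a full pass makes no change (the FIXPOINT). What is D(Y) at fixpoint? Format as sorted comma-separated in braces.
Answer: {1,4}

Derivation:
pass 0 (initial): D(Y)={1,2,4,6}
pass 1: V {2,5,6}->{6}; X {2,5,6}->{2,5}; Y {1,2,4,6}->{1,4}
pass 2: U {1,2,3,4,5}->{1,4}
pass 3: no change
Fixpoint after 3 passes: D(Y) = {1,4}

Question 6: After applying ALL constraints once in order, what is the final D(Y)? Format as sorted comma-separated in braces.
Constraint 1 (V != X) on D(V)={2,5,6} D(X)={2,5,6}: no change
Constraint 2 (U < V) on D(U)={1,2,3,4,5} D(V)={2,5,6}: no change
Constraint 3 (U + Y = X) on D(U)={1,2,3,4,5} D(Y)={1,2,4,6} D(X)={2,5,6}: Y {1,2,4,6}->{1,2,4}
Constraint 4 (Y + X = V) on D(Y)={1,2,4} D(X)={2,5,6} D(V)={2,5,6}: Y {1,2,4}->{1,4}; X {2,5,6}->{2,5}; V {2,5,6}->{6}
So after all 4 constraints: D(Y) = {1,4}

Answer: {1,4}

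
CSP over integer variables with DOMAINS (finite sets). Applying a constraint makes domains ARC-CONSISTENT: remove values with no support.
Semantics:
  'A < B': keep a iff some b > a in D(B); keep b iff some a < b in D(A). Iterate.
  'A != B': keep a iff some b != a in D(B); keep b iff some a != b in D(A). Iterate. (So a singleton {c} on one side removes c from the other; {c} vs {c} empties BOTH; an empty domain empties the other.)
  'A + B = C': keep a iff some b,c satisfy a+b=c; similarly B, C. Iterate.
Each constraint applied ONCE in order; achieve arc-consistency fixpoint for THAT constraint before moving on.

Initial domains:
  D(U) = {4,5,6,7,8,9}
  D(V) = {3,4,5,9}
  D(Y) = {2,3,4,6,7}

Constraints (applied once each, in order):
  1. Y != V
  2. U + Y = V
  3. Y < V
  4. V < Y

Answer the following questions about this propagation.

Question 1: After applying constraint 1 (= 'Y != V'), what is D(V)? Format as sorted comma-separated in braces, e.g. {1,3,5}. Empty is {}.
Answer: {3,4,5,9}

Derivation:
Constraint 1 (Y != V) on D(Y)={2,3,4,6,7} D(V)={3,4,5,9}: no change
So after constraint 1: D(V) = {3,4,5,9}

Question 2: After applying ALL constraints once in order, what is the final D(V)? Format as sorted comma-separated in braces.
Answer: {}

Derivation:
Constraint 1 (Y != V) on D(Y)={2,3,4,6,7} D(V)={3,4,5,9}: no change
Constraint 2 (U + Y = V) on D(U)={4,5,6,7,8,9} D(Y)={2,3,4,6,7} D(V)={3,4,5,9}: U {4,5,6,7,8,9}->{5,6,7}; Y {2,3,4,6,7}->{2,3,4}; V {3,4,5,9}->{9}
Constraint 3 (Y < V) on D(Y)={2,3,4} D(V)={9}: no change
Constraint 4 (V < Y) on D(V)={9} D(Y)={2,3,4}: V {9}->{}; Y {2,3,4}->{}
So after all 4 constraints: D(V) = {}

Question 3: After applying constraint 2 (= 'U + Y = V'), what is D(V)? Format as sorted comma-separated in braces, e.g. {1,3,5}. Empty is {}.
Answer: {9}

Derivation:
Constraint 1 (Y != V) on D(Y)={2,3,4,6,7} D(V)={3,4,5,9}: no change
Constraint 2 (U + Y = V) on D(U)={4,5,6,7,8,9} D(Y)={2,3,4,6,7} D(V)={3,4,5,9}: U {4,5,6,7,8,9}->{5,6,7}; Y {2,3,4,6,7}->{2,3,4}; V {3,4,5,9}->{9}
So after constraint 2: D(V) = {9}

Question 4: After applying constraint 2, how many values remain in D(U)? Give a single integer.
Answer: 3

Derivation:
Constraint 1 (Y != V) on D(Y)={2,3,4,6,7} D(V)={3,4,5,9}: no change
Constraint 2 (U + Y = V) on D(U)={4,5,6,7,8,9} D(Y)={2,3,4,6,7} D(V)={3,4,5,9}: U {4,5,6,7,8,9}->{5,6,7}; Y {2,3,4,6,7}->{2,3,4}; V {3,4,5,9}->{9}
So after constraint 2: D(U)={5,6,7}, size = 3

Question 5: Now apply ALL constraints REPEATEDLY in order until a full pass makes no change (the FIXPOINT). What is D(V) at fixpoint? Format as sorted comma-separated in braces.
pass 0 (initial): D(V)={3,4,5,9}
pass 1: U {4,5,6,7,8,9}->{5,6,7}; V {3,4,5,9}->{}; Y {2,3,4,6,7}->{}
pass 2: U {5,6,7}->{}
pass 3: no change
Fixpoint after 3 passes: D(V) = {}

Answer: {}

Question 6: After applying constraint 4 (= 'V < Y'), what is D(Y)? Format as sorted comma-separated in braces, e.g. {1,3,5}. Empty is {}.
Constraint 1 (Y != V) on D(Y)={2,3,4,6,7} D(V)={3,4,5,9}: no change
Constraint 2 (U + Y = V) on D(U)={4,5,6,7,8,9} D(Y)={2,3,4,6,7} D(V)={3,4,5,9}: U {4,5,6,7,8,9}->{5,6,7}; Y {2,3,4,6,7}->{2,3,4}; V {3,4,5,9}->{9}
Constraint 3 (Y < V) on D(Y)={2,3,4} D(V)={9}: no change
Constraint 4 (V < Y) on D(V)={9} D(Y)={2,3,4}: V {9}->{}; Y {2,3,4}->{}
So after constraint 4: D(Y) = {}

Answer: {}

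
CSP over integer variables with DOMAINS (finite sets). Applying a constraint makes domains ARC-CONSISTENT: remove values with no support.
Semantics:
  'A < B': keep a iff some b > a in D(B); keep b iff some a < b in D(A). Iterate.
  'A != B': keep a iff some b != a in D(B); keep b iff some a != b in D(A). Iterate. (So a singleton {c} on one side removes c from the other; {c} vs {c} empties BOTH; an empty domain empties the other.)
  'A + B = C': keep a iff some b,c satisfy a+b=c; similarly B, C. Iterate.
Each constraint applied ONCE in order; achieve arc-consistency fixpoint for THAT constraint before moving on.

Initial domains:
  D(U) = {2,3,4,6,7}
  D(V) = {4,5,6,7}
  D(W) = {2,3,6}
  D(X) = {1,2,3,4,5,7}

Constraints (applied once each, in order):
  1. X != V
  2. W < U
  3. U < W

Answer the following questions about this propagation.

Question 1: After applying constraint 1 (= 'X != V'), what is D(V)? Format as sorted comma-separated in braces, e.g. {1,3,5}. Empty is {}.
Answer: {4,5,6,7}

Derivation:
Constraint 1 (X != V) on D(X)={1,2,3,4,5,7} D(V)={4,5,6,7}: no change
So after constraint 1: D(V) = {4,5,6,7}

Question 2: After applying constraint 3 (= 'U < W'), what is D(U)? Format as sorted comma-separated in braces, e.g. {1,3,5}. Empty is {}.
Answer: {3,4}

Derivation:
Constraint 1 (X != V) on D(X)={1,2,3,4,5,7} D(V)={4,5,6,7}: no change
Constraint 2 (W < U) on D(W)={2,3,6} D(U)={2,3,4,6,7}: U {2,3,4,6,7}->{3,4,6,7}
Constraint 3 (U < W) on D(U)={3,4,6,7} D(W)={2,3,6}: U {3,4,6,7}->{3,4}; W {2,3,6}->{6}
So after constraint 3: D(U) = {3,4}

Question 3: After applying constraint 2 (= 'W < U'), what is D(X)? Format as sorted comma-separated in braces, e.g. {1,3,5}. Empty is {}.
Constraint 1 (X != V) on D(X)={1,2,3,4,5,7} D(V)={4,5,6,7}: no change
Constraint 2 (W < U) on D(W)={2,3,6} D(U)={2,3,4,6,7}: U {2,3,4,6,7}->{3,4,6,7}
So after constraint 2: D(X) = {1,2,3,4,5,7}

Answer: {1,2,3,4,5,7}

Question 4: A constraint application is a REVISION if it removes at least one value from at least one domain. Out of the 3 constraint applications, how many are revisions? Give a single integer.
Constraint 1 (X != V) on D(X)={1,2,3,4,5,7} D(V)={4,5,6,7}: no change => not a revision
Constraint 2 (W < U) on D(W)={2,3,6} D(U)={2,3,4,6,7}: U {2,3,4,6,7}->{3,4,6,7} => REVISION
Constraint 3 (U < W) on D(U)={3,4,6,7} D(W)={2,3,6}: U {3,4,6,7}->{3,4}; W {2,3,6}->{6} => REVISION
Total revisions = 2

Answer: 2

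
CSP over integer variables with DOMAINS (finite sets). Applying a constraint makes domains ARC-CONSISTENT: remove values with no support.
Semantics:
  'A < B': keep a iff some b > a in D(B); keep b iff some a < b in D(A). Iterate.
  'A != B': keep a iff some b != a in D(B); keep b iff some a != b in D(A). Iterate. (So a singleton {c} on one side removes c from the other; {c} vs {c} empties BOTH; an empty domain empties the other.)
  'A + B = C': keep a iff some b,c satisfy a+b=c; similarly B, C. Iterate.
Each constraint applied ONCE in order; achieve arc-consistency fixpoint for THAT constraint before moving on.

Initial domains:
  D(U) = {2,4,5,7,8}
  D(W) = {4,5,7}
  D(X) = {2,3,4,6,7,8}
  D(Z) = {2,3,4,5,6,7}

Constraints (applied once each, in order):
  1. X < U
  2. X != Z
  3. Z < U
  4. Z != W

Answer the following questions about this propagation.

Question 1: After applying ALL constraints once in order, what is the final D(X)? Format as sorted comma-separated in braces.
Answer: {2,3,4,6,7}

Derivation:
Constraint 1 (X < U) on D(X)={2,3,4,6,7,8} D(U)={2,4,5,7,8}: X {2,3,4,6,7,8}->{2,3,4,6,7}; U {2,4,5,7,8}->{4,5,7,8}
Constraint 2 (X != Z) on D(X)={2,3,4,6,7} D(Z)={2,3,4,5,6,7}: no change
Constraint 3 (Z < U) on D(Z)={2,3,4,5,6,7} D(U)={4,5,7,8}: no change
Constraint 4 (Z != W) on D(Z)={2,3,4,5,6,7} D(W)={4,5,7}: no change
So after all 4 constraints: D(X) = {2,3,4,6,7}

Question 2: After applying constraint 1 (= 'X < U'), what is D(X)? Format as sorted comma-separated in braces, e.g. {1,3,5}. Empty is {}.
Answer: {2,3,4,6,7}

Derivation:
Constraint 1 (X < U) on D(X)={2,3,4,6,7,8} D(U)={2,4,5,7,8}: X {2,3,4,6,7,8}->{2,3,4,6,7}; U {2,4,5,7,8}->{4,5,7,8}
So after constraint 1: D(X) = {2,3,4,6,7}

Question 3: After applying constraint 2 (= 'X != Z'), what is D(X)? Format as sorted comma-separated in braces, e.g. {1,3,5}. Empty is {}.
Answer: {2,3,4,6,7}

Derivation:
Constraint 1 (X < U) on D(X)={2,3,4,6,7,8} D(U)={2,4,5,7,8}: X {2,3,4,6,7,8}->{2,3,4,6,7}; U {2,4,5,7,8}->{4,5,7,8}
Constraint 2 (X != Z) on D(X)={2,3,4,6,7} D(Z)={2,3,4,5,6,7}: no change
So after constraint 2: D(X) = {2,3,4,6,7}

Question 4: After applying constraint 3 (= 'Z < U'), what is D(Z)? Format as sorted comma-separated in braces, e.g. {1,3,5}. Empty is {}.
Answer: {2,3,4,5,6,7}

Derivation:
Constraint 1 (X < U) on D(X)={2,3,4,6,7,8} D(U)={2,4,5,7,8}: X {2,3,4,6,7,8}->{2,3,4,6,7}; U {2,4,5,7,8}->{4,5,7,8}
Constraint 2 (X != Z) on D(X)={2,3,4,6,7} D(Z)={2,3,4,5,6,7}: no change
Constraint 3 (Z < U) on D(Z)={2,3,4,5,6,7} D(U)={4,5,7,8}: no change
So after constraint 3: D(Z) = {2,3,4,5,6,7}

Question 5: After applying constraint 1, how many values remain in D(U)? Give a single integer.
Answer: 4

Derivation:
Constraint 1 (X < U) on D(X)={2,3,4,6,7,8} D(U)={2,4,5,7,8}: X {2,3,4,6,7,8}->{2,3,4,6,7}; U {2,4,5,7,8}->{4,5,7,8}
So after constraint 1: D(U)={4,5,7,8}, size = 4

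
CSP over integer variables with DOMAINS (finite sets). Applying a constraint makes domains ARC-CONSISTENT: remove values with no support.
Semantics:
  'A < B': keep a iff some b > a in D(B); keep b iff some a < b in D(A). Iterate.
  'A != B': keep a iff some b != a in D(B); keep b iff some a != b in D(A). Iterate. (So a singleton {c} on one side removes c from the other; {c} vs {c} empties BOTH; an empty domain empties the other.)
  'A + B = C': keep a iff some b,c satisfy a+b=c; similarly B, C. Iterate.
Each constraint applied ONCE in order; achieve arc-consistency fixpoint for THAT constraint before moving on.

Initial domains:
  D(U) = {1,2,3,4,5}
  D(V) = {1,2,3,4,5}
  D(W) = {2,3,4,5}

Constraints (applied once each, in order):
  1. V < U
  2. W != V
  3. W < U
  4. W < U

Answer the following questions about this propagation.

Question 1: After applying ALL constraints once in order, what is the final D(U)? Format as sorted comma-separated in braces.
Constraint 1 (V < U) on D(V)={1,2,3,4,5} D(U)={1,2,3,4,5}: V {1,2,3,4,5}->{1,2,3,4}; U {1,2,3,4,5}->{2,3,4,5}
Constraint 2 (W != V) on D(W)={2,3,4,5} D(V)={1,2,3,4}: no change
Constraint 3 (W < U) on D(W)={2,3,4,5} D(U)={2,3,4,5}: W {2,3,4,5}->{2,3,4}; U {2,3,4,5}->{3,4,5}
Constraint 4 (W < U) on D(W)={2,3,4} D(U)={3,4,5}: no change
So after all 4 constraints: D(U) = {3,4,5}

Answer: {3,4,5}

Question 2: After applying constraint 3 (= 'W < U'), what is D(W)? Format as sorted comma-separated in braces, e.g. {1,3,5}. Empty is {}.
Answer: {2,3,4}

Derivation:
Constraint 1 (V < U) on D(V)={1,2,3,4,5} D(U)={1,2,3,4,5}: V {1,2,3,4,5}->{1,2,3,4}; U {1,2,3,4,5}->{2,3,4,5}
Constraint 2 (W != V) on D(W)={2,3,4,5} D(V)={1,2,3,4}: no change
Constraint 3 (W < U) on D(W)={2,3,4,5} D(U)={2,3,4,5}: W {2,3,4,5}->{2,3,4}; U {2,3,4,5}->{3,4,5}
So after constraint 3: D(W) = {2,3,4}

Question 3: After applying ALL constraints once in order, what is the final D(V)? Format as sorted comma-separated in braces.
Constraint 1 (V < U) on D(V)={1,2,3,4,5} D(U)={1,2,3,4,5}: V {1,2,3,4,5}->{1,2,3,4}; U {1,2,3,4,5}->{2,3,4,5}
Constraint 2 (W != V) on D(W)={2,3,4,5} D(V)={1,2,3,4}: no change
Constraint 3 (W < U) on D(W)={2,3,4,5} D(U)={2,3,4,5}: W {2,3,4,5}->{2,3,4}; U {2,3,4,5}->{3,4,5}
Constraint 4 (W < U) on D(W)={2,3,4} D(U)={3,4,5}: no change
So after all 4 constraints: D(V) = {1,2,3,4}

Answer: {1,2,3,4}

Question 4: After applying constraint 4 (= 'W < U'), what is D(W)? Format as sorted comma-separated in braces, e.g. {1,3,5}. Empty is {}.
Constraint 1 (V < U) on D(V)={1,2,3,4,5} D(U)={1,2,3,4,5}: V {1,2,3,4,5}->{1,2,3,4}; U {1,2,3,4,5}->{2,3,4,5}
Constraint 2 (W != V) on D(W)={2,3,4,5} D(V)={1,2,3,4}: no change
Constraint 3 (W < U) on D(W)={2,3,4,5} D(U)={2,3,4,5}: W {2,3,4,5}->{2,3,4}; U {2,3,4,5}->{3,4,5}
Constraint 4 (W < U) on D(W)={2,3,4} D(U)={3,4,5}: no change
So after constraint 4: D(W) = {2,3,4}

Answer: {2,3,4}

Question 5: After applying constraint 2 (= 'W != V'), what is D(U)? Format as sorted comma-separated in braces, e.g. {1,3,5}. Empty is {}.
Constraint 1 (V < U) on D(V)={1,2,3,4,5} D(U)={1,2,3,4,5}: V {1,2,3,4,5}->{1,2,3,4}; U {1,2,3,4,5}->{2,3,4,5}
Constraint 2 (W != V) on D(W)={2,3,4,5} D(V)={1,2,3,4}: no change
So after constraint 2: D(U) = {2,3,4,5}

Answer: {2,3,4,5}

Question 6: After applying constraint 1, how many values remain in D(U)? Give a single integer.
Constraint 1 (V < U) on D(V)={1,2,3,4,5} D(U)={1,2,3,4,5}: V {1,2,3,4,5}->{1,2,3,4}; U {1,2,3,4,5}->{2,3,4,5}
So after constraint 1: D(U)={2,3,4,5}, size = 4

Answer: 4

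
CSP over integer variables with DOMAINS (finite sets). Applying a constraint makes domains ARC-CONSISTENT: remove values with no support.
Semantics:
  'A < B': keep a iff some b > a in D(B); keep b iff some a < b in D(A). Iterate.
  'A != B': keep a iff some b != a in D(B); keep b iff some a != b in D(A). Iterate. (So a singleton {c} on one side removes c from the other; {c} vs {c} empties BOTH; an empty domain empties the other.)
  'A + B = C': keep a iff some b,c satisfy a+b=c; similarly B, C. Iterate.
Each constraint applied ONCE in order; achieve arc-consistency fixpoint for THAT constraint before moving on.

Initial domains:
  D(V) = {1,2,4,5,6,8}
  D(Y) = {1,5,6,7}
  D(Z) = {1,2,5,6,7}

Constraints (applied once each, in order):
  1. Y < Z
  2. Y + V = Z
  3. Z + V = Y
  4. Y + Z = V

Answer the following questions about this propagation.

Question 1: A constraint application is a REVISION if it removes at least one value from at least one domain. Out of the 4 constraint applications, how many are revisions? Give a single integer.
Answer: 4

Derivation:
Constraint 1 (Y < Z) on D(Y)={1,5,6,7} D(Z)={1,2,5,6,7}: Y {1,5,6,7}->{1,5,6}; Z {1,2,5,6,7}->{2,5,6,7} => REVISION
Constraint 2 (Y + V = Z) on D(Y)={1,5,6} D(V)={1,2,4,5,6,8} D(Z)={2,5,6,7}: V {1,2,4,5,6,8}->{1,2,4,5,6} => REVISION
Constraint 3 (Z + V = Y) on D(Z)={2,5,6,7} D(V)={1,2,4,5,6} D(Y)={1,5,6}: Z {2,5,6,7}->{2,5}; V {1,2,4,5,6}->{1,4}; Y {1,5,6}->{6} => REVISION
Constraint 4 (Y + Z = V) on D(Y)={6} D(Z)={2,5} D(V)={1,4}: Y {6}->{}; Z {2,5}->{}; V {1,4}->{} => REVISION
Total revisions = 4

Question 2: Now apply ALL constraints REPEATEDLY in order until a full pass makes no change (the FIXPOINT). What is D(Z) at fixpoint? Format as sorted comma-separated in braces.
Answer: {}

Derivation:
pass 0 (initial): D(Z)={1,2,5,6,7}
pass 1: V {1,2,4,5,6,8}->{}; Y {1,5,6,7}->{}; Z {1,2,5,6,7}->{}
pass 2: no change
Fixpoint after 2 passes: D(Z) = {}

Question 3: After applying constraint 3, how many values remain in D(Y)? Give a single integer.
Answer: 1

Derivation:
Constraint 1 (Y < Z) on D(Y)={1,5,6,7} D(Z)={1,2,5,6,7}: Y {1,5,6,7}->{1,5,6}; Z {1,2,5,6,7}->{2,5,6,7}
Constraint 2 (Y + V = Z) on D(Y)={1,5,6} D(V)={1,2,4,5,6,8} D(Z)={2,5,6,7}: V {1,2,4,5,6,8}->{1,2,4,5,6}
Constraint 3 (Z + V = Y) on D(Z)={2,5,6,7} D(V)={1,2,4,5,6} D(Y)={1,5,6}: Z {2,5,6,7}->{2,5}; V {1,2,4,5,6}->{1,4}; Y {1,5,6}->{6}
So after constraint 3: D(Y)={6}, size = 1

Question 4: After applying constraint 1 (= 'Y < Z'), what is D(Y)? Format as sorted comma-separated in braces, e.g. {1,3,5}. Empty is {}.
Answer: {1,5,6}

Derivation:
Constraint 1 (Y < Z) on D(Y)={1,5,6,7} D(Z)={1,2,5,6,7}: Y {1,5,6,7}->{1,5,6}; Z {1,2,5,6,7}->{2,5,6,7}
So after constraint 1: D(Y) = {1,5,6}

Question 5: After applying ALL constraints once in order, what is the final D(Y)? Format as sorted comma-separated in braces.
Constraint 1 (Y < Z) on D(Y)={1,5,6,7} D(Z)={1,2,5,6,7}: Y {1,5,6,7}->{1,5,6}; Z {1,2,5,6,7}->{2,5,6,7}
Constraint 2 (Y + V = Z) on D(Y)={1,5,6} D(V)={1,2,4,5,6,8} D(Z)={2,5,6,7}: V {1,2,4,5,6,8}->{1,2,4,5,6}
Constraint 3 (Z + V = Y) on D(Z)={2,5,6,7} D(V)={1,2,4,5,6} D(Y)={1,5,6}: Z {2,5,6,7}->{2,5}; V {1,2,4,5,6}->{1,4}; Y {1,5,6}->{6}
Constraint 4 (Y + Z = V) on D(Y)={6} D(Z)={2,5} D(V)={1,4}: Y {6}->{}; Z {2,5}->{}; V {1,4}->{}
So after all 4 constraints: D(Y) = {}

Answer: {}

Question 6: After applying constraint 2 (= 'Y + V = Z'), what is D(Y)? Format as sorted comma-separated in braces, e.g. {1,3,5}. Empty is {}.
Constraint 1 (Y < Z) on D(Y)={1,5,6,7} D(Z)={1,2,5,6,7}: Y {1,5,6,7}->{1,5,6}; Z {1,2,5,6,7}->{2,5,6,7}
Constraint 2 (Y + V = Z) on D(Y)={1,5,6} D(V)={1,2,4,5,6,8} D(Z)={2,5,6,7}: V {1,2,4,5,6,8}->{1,2,4,5,6}
So after constraint 2: D(Y) = {1,5,6}

Answer: {1,5,6}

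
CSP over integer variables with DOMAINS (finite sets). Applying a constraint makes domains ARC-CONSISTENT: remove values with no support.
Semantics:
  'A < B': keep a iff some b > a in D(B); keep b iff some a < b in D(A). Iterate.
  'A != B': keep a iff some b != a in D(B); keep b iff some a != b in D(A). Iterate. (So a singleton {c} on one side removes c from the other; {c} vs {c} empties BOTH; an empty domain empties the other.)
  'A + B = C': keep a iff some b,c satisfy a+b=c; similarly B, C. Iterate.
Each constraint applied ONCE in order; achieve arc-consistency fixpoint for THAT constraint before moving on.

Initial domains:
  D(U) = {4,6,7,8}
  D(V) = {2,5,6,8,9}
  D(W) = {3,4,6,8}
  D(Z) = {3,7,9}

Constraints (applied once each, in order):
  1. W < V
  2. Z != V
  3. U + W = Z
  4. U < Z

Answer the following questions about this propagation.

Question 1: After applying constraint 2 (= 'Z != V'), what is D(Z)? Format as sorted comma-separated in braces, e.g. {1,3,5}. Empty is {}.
Answer: {3,7,9}

Derivation:
Constraint 1 (W < V) on D(W)={3,4,6,8} D(V)={2,5,6,8,9}: V {2,5,6,8,9}->{5,6,8,9}
Constraint 2 (Z != V) on D(Z)={3,7,9} D(V)={5,6,8,9}: no change
So after constraint 2: D(Z) = {3,7,9}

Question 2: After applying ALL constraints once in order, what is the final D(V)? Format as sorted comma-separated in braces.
Constraint 1 (W < V) on D(W)={3,4,6,8} D(V)={2,5,6,8,9}: V {2,5,6,8,9}->{5,6,8,9}
Constraint 2 (Z != V) on D(Z)={3,7,9} D(V)={5,6,8,9}: no change
Constraint 3 (U + W = Z) on D(U)={4,6,7,8} D(W)={3,4,6,8} D(Z)={3,7,9}: U {4,6,7,8}->{4,6}; W {3,4,6,8}->{3}; Z {3,7,9}->{7,9}
Constraint 4 (U < Z) on D(U)={4,6} D(Z)={7,9}: no change
So after all 4 constraints: D(V) = {5,6,8,9}

Answer: {5,6,8,9}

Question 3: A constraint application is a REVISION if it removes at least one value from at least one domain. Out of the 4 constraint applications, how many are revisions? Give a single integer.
Answer: 2

Derivation:
Constraint 1 (W < V) on D(W)={3,4,6,8} D(V)={2,5,6,8,9}: V {2,5,6,8,9}->{5,6,8,9} => REVISION
Constraint 2 (Z != V) on D(Z)={3,7,9} D(V)={5,6,8,9}: no change => not a revision
Constraint 3 (U + W = Z) on D(U)={4,6,7,8} D(W)={3,4,6,8} D(Z)={3,7,9}: U {4,6,7,8}->{4,6}; W {3,4,6,8}->{3}; Z {3,7,9}->{7,9} => REVISION
Constraint 4 (U < Z) on D(U)={4,6} D(Z)={7,9}: no change => not a revision
Total revisions = 2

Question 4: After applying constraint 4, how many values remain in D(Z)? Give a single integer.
Answer: 2

Derivation:
Constraint 1 (W < V) on D(W)={3,4,6,8} D(V)={2,5,6,8,9}: V {2,5,6,8,9}->{5,6,8,9}
Constraint 2 (Z != V) on D(Z)={3,7,9} D(V)={5,6,8,9}: no change
Constraint 3 (U + W = Z) on D(U)={4,6,7,8} D(W)={3,4,6,8} D(Z)={3,7,9}: U {4,6,7,8}->{4,6}; W {3,4,6,8}->{3}; Z {3,7,9}->{7,9}
Constraint 4 (U < Z) on D(U)={4,6} D(Z)={7,9}: no change
So after constraint 4: D(Z)={7,9}, size = 2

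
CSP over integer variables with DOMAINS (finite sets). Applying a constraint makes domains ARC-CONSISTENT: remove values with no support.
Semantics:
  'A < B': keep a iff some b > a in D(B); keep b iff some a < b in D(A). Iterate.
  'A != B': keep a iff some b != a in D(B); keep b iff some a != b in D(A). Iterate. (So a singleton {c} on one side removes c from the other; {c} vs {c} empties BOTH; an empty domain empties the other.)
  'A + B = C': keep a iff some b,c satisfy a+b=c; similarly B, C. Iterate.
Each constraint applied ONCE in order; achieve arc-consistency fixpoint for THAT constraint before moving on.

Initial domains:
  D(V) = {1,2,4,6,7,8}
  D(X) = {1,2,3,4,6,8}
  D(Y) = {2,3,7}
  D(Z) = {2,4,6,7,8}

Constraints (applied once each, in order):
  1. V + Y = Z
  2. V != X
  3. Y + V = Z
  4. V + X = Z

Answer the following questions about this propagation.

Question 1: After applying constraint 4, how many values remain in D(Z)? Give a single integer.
Answer: 4

Derivation:
Constraint 1 (V + Y = Z) on D(V)={1,2,4,6,7,8} D(Y)={2,3,7} D(Z)={2,4,6,7,8}: V {1,2,4,6,7,8}->{1,2,4,6}; Z {2,4,6,7,8}->{4,6,7,8}
Constraint 2 (V != X) on D(V)={1,2,4,6} D(X)={1,2,3,4,6,8}: no change
Constraint 3 (Y + V = Z) on D(Y)={2,3,7} D(V)={1,2,4,6} D(Z)={4,6,7,8}: no change
Constraint 4 (V + X = Z) on D(V)={1,2,4,6} D(X)={1,2,3,4,6,8} D(Z)={4,6,7,8}: X {1,2,3,4,6,8}->{1,2,3,4,6}
So after constraint 4: D(Z)={4,6,7,8}, size = 4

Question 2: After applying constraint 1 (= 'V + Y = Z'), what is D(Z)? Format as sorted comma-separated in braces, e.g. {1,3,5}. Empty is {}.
Answer: {4,6,7,8}

Derivation:
Constraint 1 (V + Y = Z) on D(V)={1,2,4,6,7,8} D(Y)={2,3,7} D(Z)={2,4,6,7,8}: V {1,2,4,6,7,8}->{1,2,4,6}; Z {2,4,6,7,8}->{4,6,7,8}
So after constraint 1: D(Z) = {4,6,7,8}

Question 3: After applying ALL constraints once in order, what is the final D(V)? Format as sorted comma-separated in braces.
Answer: {1,2,4,6}

Derivation:
Constraint 1 (V + Y = Z) on D(V)={1,2,4,6,7,8} D(Y)={2,3,7} D(Z)={2,4,6,7,8}: V {1,2,4,6,7,8}->{1,2,4,6}; Z {2,4,6,7,8}->{4,6,7,8}
Constraint 2 (V != X) on D(V)={1,2,4,6} D(X)={1,2,3,4,6,8}: no change
Constraint 3 (Y + V = Z) on D(Y)={2,3,7} D(V)={1,2,4,6} D(Z)={4,6,7,8}: no change
Constraint 4 (V + X = Z) on D(V)={1,2,4,6} D(X)={1,2,3,4,6,8} D(Z)={4,6,7,8}: X {1,2,3,4,6,8}->{1,2,3,4,6}
So after all 4 constraints: D(V) = {1,2,4,6}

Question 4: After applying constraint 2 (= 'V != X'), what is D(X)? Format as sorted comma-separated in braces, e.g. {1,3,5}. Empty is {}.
Answer: {1,2,3,4,6,8}

Derivation:
Constraint 1 (V + Y = Z) on D(V)={1,2,4,6,7,8} D(Y)={2,3,7} D(Z)={2,4,6,7,8}: V {1,2,4,6,7,8}->{1,2,4,6}; Z {2,4,6,7,8}->{4,6,7,8}
Constraint 2 (V != X) on D(V)={1,2,4,6} D(X)={1,2,3,4,6,8}: no change
So after constraint 2: D(X) = {1,2,3,4,6,8}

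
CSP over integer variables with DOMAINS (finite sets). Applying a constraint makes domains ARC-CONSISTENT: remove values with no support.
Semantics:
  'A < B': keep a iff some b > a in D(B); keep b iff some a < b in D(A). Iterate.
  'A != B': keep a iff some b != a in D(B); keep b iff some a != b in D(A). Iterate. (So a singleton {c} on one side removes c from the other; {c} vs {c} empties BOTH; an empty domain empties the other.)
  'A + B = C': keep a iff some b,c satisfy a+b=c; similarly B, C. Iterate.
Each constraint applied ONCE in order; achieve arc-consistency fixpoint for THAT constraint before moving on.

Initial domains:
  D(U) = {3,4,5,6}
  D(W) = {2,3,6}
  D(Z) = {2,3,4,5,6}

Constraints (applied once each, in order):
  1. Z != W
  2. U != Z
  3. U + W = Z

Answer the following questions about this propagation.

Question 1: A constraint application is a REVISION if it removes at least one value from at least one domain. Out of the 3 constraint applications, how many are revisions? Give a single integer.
Constraint 1 (Z != W) on D(Z)={2,3,4,5,6} D(W)={2,3,6}: no change => not a revision
Constraint 2 (U != Z) on D(U)={3,4,5,6} D(Z)={2,3,4,5,6}: no change => not a revision
Constraint 3 (U + W = Z) on D(U)={3,4,5,6} D(W)={2,3,6} D(Z)={2,3,4,5,6}: U {3,4,5,6}->{3,4}; W {2,3,6}->{2,3}; Z {2,3,4,5,6}->{5,6} => REVISION
Total revisions = 1

Answer: 1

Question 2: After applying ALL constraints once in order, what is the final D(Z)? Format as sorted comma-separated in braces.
Constraint 1 (Z != W) on D(Z)={2,3,4,5,6} D(W)={2,3,6}: no change
Constraint 2 (U != Z) on D(U)={3,4,5,6} D(Z)={2,3,4,5,6}: no change
Constraint 3 (U + W = Z) on D(U)={3,4,5,6} D(W)={2,3,6} D(Z)={2,3,4,5,6}: U {3,4,5,6}->{3,4}; W {2,3,6}->{2,3}; Z {2,3,4,5,6}->{5,6}
So after all 3 constraints: D(Z) = {5,6}

Answer: {5,6}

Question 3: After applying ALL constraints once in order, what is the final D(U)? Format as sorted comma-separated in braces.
Constraint 1 (Z != W) on D(Z)={2,3,4,5,6} D(W)={2,3,6}: no change
Constraint 2 (U != Z) on D(U)={3,4,5,6} D(Z)={2,3,4,5,6}: no change
Constraint 3 (U + W = Z) on D(U)={3,4,5,6} D(W)={2,3,6} D(Z)={2,3,4,5,6}: U {3,4,5,6}->{3,4}; W {2,3,6}->{2,3}; Z {2,3,4,5,6}->{5,6}
So after all 3 constraints: D(U) = {3,4}

Answer: {3,4}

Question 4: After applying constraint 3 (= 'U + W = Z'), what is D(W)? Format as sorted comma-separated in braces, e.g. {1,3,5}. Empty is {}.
Constraint 1 (Z != W) on D(Z)={2,3,4,5,6} D(W)={2,3,6}: no change
Constraint 2 (U != Z) on D(U)={3,4,5,6} D(Z)={2,3,4,5,6}: no change
Constraint 3 (U + W = Z) on D(U)={3,4,5,6} D(W)={2,3,6} D(Z)={2,3,4,5,6}: U {3,4,5,6}->{3,4}; W {2,3,6}->{2,3}; Z {2,3,4,5,6}->{5,6}
So after constraint 3: D(W) = {2,3}

Answer: {2,3}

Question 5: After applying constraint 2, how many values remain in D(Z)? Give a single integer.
Constraint 1 (Z != W) on D(Z)={2,3,4,5,6} D(W)={2,3,6}: no change
Constraint 2 (U != Z) on D(U)={3,4,5,6} D(Z)={2,3,4,5,6}: no change
So after constraint 2: D(Z)={2,3,4,5,6}, size = 5

Answer: 5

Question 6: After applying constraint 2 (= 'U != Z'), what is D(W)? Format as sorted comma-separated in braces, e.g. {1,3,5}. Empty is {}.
Answer: {2,3,6}

Derivation:
Constraint 1 (Z != W) on D(Z)={2,3,4,5,6} D(W)={2,3,6}: no change
Constraint 2 (U != Z) on D(U)={3,4,5,6} D(Z)={2,3,4,5,6}: no change
So after constraint 2: D(W) = {2,3,6}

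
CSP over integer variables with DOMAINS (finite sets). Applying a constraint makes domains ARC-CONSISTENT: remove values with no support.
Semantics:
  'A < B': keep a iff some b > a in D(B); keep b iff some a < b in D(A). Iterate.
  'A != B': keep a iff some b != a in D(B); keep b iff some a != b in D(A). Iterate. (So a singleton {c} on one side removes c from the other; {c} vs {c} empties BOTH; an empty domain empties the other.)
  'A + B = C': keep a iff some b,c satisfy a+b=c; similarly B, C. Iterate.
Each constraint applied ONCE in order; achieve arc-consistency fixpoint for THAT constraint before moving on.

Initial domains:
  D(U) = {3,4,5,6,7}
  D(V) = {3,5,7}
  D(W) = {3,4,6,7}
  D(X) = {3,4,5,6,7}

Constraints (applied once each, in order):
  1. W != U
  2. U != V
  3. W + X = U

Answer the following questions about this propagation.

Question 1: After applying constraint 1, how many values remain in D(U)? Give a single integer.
Answer: 5

Derivation:
Constraint 1 (W != U) on D(W)={3,4,6,7} D(U)={3,4,5,6,7}: no change
So after constraint 1: D(U)={3,4,5,6,7}, size = 5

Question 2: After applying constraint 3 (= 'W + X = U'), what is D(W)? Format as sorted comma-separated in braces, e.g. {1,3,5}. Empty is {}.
Constraint 1 (W != U) on D(W)={3,4,6,7} D(U)={3,4,5,6,7}: no change
Constraint 2 (U != V) on D(U)={3,4,5,6,7} D(V)={3,5,7}: no change
Constraint 3 (W + X = U) on D(W)={3,4,6,7} D(X)={3,4,5,6,7} D(U)={3,4,5,6,7}: W {3,4,6,7}->{3,4}; X {3,4,5,6,7}->{3,4}; U {3,4,5,6,7}->{6,7}
So after constraint 3: D(W) = {3,4}

Answer: {3,4}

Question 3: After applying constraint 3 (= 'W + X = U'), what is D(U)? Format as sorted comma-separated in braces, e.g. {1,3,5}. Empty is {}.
Constraint 1 (W != U) on D(W)={3,4,6,7} D(U)={3,4,5,6,7}: no change
Constraint 2 (U != V) on D(U)={3,4,5,6,7} D(V)={3,5,7}: no change
Constraint 3 (W + X = U) on D(W)={3,4,6,7} D(X)={3,4,5,6,7} D(U)={3,4,5,6,7}: W {3,4,6,7}->{3,4}; X {3,4,5,6,7}->{3,4}; U {3,4,5,6,7}->{6,7}
So after constraint 3: D(U) = {6,7}

Answer: {6,7}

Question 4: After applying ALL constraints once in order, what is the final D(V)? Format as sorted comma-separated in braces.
Answer: {3,5,7}

Derivation:
Constraint 1 (W != U) on D(W)={3,4,6,7} D(U)={3,4,5,6,7}: no change
Constraint 2 (U != V) on D(U)={3,4,5,6,7} D(V)={3,5,7}: no change
Constraint 3 (W + X = U) on D(W)={3,4,6,7} D(X)={3,4,5,6,7} D(U)={3,4,5,6,7}: W {3,4,6,7}->{3,4}; X {3,4,5,6,7}->{3,4}; U {3,4,5,6,7}->{6,7}
So after all 3 constraints: D(V) = {3,5,7}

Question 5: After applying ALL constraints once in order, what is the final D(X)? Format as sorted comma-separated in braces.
Answer: {3,4}

Derivation:
Constraint 1 (W != U) on D(W)={3,4,6,7} D(U)={3,4,5,6,7}: no change
Constraint 2 (U != V) on D(U)={3,4,5,6,7} D(V)={3,5,7}: no change
Constraint 3 (W + X = U) on D(W)={3,4,6,7} D(X)={3,4,5,6,7} D(U)={3,4,5,6,7}: W {3,4,6,7}->{3,4}; X {3,4,5,6,7}->{3,4}; U {3,4,5,6,7}->{6,7}
So after all 3 constraints: D(X) = {3,4}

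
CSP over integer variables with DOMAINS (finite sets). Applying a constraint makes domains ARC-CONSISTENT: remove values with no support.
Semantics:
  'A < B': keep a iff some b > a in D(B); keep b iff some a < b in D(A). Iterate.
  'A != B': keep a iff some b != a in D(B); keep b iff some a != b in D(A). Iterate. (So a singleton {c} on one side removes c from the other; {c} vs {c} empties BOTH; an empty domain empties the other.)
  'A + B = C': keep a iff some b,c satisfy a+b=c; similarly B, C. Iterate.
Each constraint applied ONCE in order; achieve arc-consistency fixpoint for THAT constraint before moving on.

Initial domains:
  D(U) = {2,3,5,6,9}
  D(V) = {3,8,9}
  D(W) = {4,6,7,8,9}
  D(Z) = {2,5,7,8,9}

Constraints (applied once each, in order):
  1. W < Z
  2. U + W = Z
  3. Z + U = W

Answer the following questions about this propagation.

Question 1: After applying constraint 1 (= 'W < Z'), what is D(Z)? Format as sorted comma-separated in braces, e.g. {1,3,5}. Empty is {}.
Constraint 1 (W < Z) on D(W)={4,6,7,8,9} D(Z)={2,5,7,8,9}: W {4,6,7,8,9}->{4,6,7,8}; Z {2,5,7,8,9}->{5,7,8,9}
So after constraint 1: D(Z) = {5,7,8,9}

Answer: {5,7,8,9}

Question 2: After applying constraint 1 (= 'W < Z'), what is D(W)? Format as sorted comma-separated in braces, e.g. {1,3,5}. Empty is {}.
Answer: {4,6,7,8}

Derivation:
Constraint 1 (W < Z) on D(W)={4,6,7,8,9} D(Z)={2,5,7,8,9}: W {4,6,7,8,9}->{4,6,7,8}; Z {2,5,7,8,9}->{5,7,8,9}
So after constraint 1: D(W) = {4,6,7,8}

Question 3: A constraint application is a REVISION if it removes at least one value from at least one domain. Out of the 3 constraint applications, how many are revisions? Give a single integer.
Answer: 3

Derivation:
Constraint 1 (W < Z) on D(W)={4,6,7,8,9} D(Z)={2,5,7,8,9}: W {4,6,7,8,9}->{4,6,7,8}; Z {2,5,7,8,9}->{5,7,8,9} => REVISION
Constraint 2 (U + W = Z) on D(U)={2,3,5,6,9} D(W)={4,6,7,8} D(Z)={5,7,8,9}: U {2,3,5,6,9}->{2,3,5}; W {4,6,7,8}->{4,6,7}; Z {5,7,8,9}->{7,8,9} => REVISION
Constraint 3 (Z + U = W) on D(Z)={7,8,9} D(U)={2,3,5} D(W)={4,6,7}: Z {7,8,9}->{}; U {2,3,5}->{}; W {4,6,7}->{} => REVISION
Total revisions = 3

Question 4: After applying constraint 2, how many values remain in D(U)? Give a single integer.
Answer: 3

Derivation:
Constraint 1 (W < Z) on D(W)={4,6,7,8,9} D(Z)={2,5,7,8,9}: W {4,6,7,8,9}->{4,6,7,8}; Z {2,5,7,8,9}->{5,7,8,9}
Constraint 2 (U + W = Z) on D(U)={2,3,5,6,9} D(W)={4,6,7,8} D(Z)={5,7,8,9}: U {2,3,5,6,9}->{2,3,5}; W {4,6,7,8}->{4,6,7}; Z {5,7,8,9}->{7,8,9}
So after constraint 2: D(U)={2,3,5}, size = 3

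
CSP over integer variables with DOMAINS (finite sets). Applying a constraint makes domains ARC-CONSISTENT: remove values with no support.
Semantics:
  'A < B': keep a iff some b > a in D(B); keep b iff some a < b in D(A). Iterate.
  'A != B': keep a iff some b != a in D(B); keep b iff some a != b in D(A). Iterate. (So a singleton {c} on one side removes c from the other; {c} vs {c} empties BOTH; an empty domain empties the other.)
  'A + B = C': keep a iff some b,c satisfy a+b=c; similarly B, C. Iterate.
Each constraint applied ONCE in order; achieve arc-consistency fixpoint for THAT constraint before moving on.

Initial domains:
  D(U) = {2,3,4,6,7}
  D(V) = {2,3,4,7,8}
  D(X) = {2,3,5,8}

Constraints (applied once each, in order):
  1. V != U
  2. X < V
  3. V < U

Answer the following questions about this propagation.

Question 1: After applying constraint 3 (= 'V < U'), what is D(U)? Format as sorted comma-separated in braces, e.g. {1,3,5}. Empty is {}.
Constraint 1 (V != U) on D(V)={2,3,4,7,8} D(U)={2,3,4,6,7}: no change
Constraint 2 (X < V) on D(X)={2,3,5,8} D(V)={2,3,4,7,8}: X {2,3,5,8}->{2,3,5}; V {2,3,4,7,8}->{3,4,7,8}
Constraint 3 (V < U) on D(V)={3,4,7,8} D(U)={2,3,4,6,7}: V {3,4,7,8}->{3,4}; U {2,3,4,6,7}->{4,6,7}
So after constraint 3: D(U) = {4,6,7}

Answer: {4,6,7}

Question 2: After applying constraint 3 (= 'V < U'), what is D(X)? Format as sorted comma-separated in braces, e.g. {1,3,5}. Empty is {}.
Constraint 1 (V != U) on D(V)={2,3,4,7,8} D(U)={2,3,4,6,7}: no change
Constraint 2 (X < V) on D(X)={2,3,5,8} D(V)={2,3,4,7,8}: X {2,3,5,8}->{2,3,5}; V {2,3,4,7,8}->{3,4,7,8}
Constraint 3 (V < U) on D(V)={3,4,7,8} D(U)={2,3,4,6,7}: V {3,4,7,8}->{3,4}; U {2,3,4,6,7}->{4,6,7}
So after constraint 3: D(X) = {2,3,5}

Answer: {2,3,5}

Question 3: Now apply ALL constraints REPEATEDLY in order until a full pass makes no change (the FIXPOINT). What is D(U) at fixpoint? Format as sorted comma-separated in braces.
Answer: {4,6,7}

Derivation:
pass 0 (initial): D(U)={2,3,4,6,7}
pass 1: U {2,3,4,6,7}->{4,6,7}; V {2,3,4,7,8}->{3,4}; X {2,3,5,8}->{2,3,5}
pass 2: X {2,3,5}->{2,3}
pass 3: no change
Fixpoint after 3 passes: D(U) = {4,6,7}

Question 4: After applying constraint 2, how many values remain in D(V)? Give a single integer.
Answer: 4

Derivation:
Constraint 1 (V != U) on D(V)={2,3,4,7,8} D(U)={2,3,4,6,7}: no change
Constraint 2 (X < V) on D(X)={2,3,5,8} D(V)={2,3,4,7,8}: X {2,3,5,8}->{2,3,5}; V {2,3,4,7,8}->{3,4,7,8}
So after constraint 2: D(V)={3,4,7,8}, size = 4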